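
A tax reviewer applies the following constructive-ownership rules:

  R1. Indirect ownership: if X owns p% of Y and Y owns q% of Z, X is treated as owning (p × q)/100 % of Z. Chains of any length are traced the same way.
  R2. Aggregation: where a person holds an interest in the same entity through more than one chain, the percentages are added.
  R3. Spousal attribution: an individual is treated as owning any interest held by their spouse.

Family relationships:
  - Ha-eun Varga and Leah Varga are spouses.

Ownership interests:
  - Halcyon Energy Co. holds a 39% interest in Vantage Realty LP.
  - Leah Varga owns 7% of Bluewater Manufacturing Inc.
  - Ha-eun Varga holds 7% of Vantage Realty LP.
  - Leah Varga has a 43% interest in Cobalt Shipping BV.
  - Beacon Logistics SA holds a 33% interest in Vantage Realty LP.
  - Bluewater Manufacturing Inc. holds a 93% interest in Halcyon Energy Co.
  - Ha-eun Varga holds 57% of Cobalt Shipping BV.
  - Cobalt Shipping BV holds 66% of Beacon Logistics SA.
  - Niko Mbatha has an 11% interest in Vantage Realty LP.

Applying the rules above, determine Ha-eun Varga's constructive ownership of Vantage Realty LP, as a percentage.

31.3189%

By spousal attribution (R3), Ha-eun Varga is treated as also owning Leah Varga's interest in Cobalt Shipping BV, giving 57% + 43% = 100%.
By spousal attribution (R3), Ha-eun Varga is treated as owning Leah Varga's 7% interest in Bluewater Manufacturing Inc.
Chain via Cobalt Shipping BV → Beacon Logistics SA (R1): 100% × 66% × 33% = 21.78% of Vantage Realty LP.
Direct interest in Vantage Realty LP: 7%.
Chain via Bluewater Manufacturing Inc. → Halcyon Energy Co. (R1): 7% × 93% × 39% = 2.5389% of Vantage Realty LP.
Aggregating (R2): 21.78% + 7% + 2.5389% = 31.3189%.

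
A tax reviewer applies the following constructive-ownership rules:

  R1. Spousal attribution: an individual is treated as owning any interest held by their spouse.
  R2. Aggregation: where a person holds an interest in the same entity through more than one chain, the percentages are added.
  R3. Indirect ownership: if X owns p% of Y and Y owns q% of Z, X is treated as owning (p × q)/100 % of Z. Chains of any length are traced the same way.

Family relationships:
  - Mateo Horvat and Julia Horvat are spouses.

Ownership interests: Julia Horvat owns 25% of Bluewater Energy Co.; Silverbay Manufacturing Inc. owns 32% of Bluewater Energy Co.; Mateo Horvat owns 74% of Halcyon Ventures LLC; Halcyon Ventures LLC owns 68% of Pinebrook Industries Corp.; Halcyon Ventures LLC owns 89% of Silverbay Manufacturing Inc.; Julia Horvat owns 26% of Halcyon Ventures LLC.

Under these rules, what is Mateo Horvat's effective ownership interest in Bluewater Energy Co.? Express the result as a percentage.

By spousal attribution (R1), Mateo Horvat is treated as also owning Julia Horvat's interest in Halcyon Ventures LLC, giving 74% + 26% = 100%.
By spousal attribution (R1), Mateo Horvat is treated as owning Julia Horvat's 25% interest in Bluewater Energy Co.
Chain via Halcyon Ventures LLC → Silverbay Manufacturing Inc. (R3): 100% × 89% × 32% = 28.48% of Bluewater Energy Co.
Direct interest in Bluewater Energy Co: 25%.
Aggregating (R2): 28.48% + 25% = 53.48%.

53.48%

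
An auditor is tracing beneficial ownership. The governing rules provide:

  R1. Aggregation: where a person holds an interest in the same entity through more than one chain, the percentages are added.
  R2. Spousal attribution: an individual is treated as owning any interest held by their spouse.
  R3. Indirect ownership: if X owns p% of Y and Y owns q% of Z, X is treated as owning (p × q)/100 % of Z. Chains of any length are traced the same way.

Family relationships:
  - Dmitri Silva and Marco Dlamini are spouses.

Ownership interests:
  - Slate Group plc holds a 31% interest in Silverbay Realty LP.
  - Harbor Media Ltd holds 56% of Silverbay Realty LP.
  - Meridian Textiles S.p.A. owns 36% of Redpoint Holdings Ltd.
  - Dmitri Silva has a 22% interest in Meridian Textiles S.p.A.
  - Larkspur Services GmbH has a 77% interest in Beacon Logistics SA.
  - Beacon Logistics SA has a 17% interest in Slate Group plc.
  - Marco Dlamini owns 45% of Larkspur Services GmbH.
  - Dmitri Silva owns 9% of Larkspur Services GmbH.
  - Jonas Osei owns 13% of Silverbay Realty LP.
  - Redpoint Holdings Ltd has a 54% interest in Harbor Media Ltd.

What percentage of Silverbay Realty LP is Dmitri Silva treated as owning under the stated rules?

By spousal attribution (R2), Dmitri Silva is treated as also owning Marco Dlamini's interest in Larkspur Services GmbH, giving 9% + 45% = 54%.
Chain via Larkspur Services GmbH → Beacon Logistics SA → Slate Group plc (R3): 54% × 77% × 17% × 31% = 2.191266% of Silverbay Realty LP.
Chain via Meridian Textiles S.p.A. → Redpoint Holdings Ltd → Harbor Media Ltd (R3): 22% × 36% × 54% × 56% = 2.395008% of Silverbay Realty LP.
Aggregating (R1): 2.191266% + 2.395008% = 4.586274%.

4.586274%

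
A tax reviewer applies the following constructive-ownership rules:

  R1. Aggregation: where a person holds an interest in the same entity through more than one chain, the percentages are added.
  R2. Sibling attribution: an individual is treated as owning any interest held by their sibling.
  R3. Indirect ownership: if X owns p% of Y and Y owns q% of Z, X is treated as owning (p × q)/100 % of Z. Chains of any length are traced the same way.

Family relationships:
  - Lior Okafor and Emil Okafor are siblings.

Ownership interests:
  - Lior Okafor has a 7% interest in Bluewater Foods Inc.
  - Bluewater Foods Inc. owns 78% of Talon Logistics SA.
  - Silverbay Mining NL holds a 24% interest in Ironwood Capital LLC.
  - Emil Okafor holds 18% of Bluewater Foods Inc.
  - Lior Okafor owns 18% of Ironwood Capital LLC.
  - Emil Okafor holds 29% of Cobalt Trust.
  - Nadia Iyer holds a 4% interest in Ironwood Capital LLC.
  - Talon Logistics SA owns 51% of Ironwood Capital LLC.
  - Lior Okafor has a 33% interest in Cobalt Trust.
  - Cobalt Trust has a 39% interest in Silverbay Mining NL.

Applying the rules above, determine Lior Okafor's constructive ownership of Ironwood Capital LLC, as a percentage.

33.7482%

By sibling attribution (R2), Lior Okafor is treated as also owning Emil Okafor's interest in Cobalt Trust, giving 33% + 29% = 62%.
By sibling attribution (R2), Lior Okafor is treated as also owning Emil Okafor's interest in Bluewater Foods Inc, giving 7% + 18% = 25%.
Chain via Cobalt Trust → Silverbay Mining NL (R3): 62% × 39% × 24% = 5.8032% of Ironwood Capital LLC.
Chain via Bluewater Foods Inc. → Talon Logistics SA (R3): 25% × 78% × 51% = 9.945% of Ironwood Capital LLC.
Direct interest in Ironwood Capital LLC: 18%.
Aggregating (R1): 5.8032% + 9.945% + 18% = 33.7482%.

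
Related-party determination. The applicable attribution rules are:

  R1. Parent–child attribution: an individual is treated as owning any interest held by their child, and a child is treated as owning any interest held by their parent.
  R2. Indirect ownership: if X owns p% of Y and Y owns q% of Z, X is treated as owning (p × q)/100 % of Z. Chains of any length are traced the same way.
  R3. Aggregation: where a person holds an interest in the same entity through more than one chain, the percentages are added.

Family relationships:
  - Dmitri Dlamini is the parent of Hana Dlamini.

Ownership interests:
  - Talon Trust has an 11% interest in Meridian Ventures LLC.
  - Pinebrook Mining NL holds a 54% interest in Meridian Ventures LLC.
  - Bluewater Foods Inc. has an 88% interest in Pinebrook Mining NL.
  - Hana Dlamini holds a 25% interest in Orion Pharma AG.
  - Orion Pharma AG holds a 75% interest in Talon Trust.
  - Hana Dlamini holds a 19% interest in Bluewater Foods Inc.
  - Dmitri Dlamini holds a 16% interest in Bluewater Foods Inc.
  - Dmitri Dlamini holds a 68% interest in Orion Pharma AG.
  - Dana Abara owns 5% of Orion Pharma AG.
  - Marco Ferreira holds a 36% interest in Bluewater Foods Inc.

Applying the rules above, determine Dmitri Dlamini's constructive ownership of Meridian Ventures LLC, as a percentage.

By parent–child attribution (R1), Dmitri Dlamini is treated as also owning Hana Dlamini's interest in Bluewater Foods Inc, giving 16% + 19% = 35%.
By parent–child attribution (R1), Dmitri Dlamini is treated as also owning Hana Dlamini's interest in Orion Pharma AG, giving 68% + 25% = 93%.
Chain via Bluewater Foods Inc. → Pinebrook Mining NL (R2): 35% × 88% × 54% = 16.632% of Meridian Ventures LLC.
Chain via Orion Pharma AG → Talon Trust (R2): 93% × 75% × 11% = 7.6725% of Meridian Ventures LLC.
Aggregating (R3): 16.632% + 7.6725% = 24.3045%.

24.3045%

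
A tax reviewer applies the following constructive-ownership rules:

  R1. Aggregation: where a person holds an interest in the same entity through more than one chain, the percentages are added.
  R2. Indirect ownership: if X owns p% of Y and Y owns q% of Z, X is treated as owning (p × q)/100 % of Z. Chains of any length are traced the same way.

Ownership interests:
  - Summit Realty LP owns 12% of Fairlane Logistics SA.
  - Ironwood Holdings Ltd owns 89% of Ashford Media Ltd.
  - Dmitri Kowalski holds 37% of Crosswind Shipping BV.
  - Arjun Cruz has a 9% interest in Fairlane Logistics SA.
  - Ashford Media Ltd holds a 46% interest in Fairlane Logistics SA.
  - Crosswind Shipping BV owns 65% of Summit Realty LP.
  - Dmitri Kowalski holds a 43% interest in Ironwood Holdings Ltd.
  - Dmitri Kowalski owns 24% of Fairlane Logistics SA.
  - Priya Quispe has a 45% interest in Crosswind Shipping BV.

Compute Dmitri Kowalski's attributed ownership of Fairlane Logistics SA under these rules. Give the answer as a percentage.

44.4902%

Chain via Crosswind Shipping BV → Summit Realty LP (R2): 37% × 65% × 12% = 2.886% of Fairlane Logistics SA.
Chain via Ironwood Holdings Ltd → Ashford Media Ltd (R2): 43% × 89% × 46% = 17.6042% of Fairlane Logistics SA.
Direct interest in Fairlane Logistics SA: 24%.
Aggregating (R1): 2.886% + 17.6042% + 24% = 44.4902%.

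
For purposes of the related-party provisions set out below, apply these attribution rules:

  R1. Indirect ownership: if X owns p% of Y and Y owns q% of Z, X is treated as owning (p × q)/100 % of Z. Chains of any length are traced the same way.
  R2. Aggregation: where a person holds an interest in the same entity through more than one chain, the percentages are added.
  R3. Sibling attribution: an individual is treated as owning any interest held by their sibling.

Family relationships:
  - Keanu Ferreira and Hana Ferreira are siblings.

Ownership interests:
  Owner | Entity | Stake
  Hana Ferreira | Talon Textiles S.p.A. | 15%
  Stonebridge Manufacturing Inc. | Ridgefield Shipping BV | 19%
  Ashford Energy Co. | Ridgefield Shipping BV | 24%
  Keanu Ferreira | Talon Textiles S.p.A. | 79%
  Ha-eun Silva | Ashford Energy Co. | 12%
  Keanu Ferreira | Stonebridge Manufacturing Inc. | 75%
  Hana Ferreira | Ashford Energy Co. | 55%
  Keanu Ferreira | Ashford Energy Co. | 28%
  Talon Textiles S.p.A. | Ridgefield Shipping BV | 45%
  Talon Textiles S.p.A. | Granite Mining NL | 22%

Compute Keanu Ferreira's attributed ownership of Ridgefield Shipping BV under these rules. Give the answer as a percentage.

By sibling attribution (R3), Keanu Ferreira is treated as also owning Hana Ferreira's interest in Talon Textiles S.p.A, giving 79% + 15% = 94%.
By sibling attribution (R3), Keanu Ferreira is treated as also owning Hana Ferreira's interest in Ashford Energy Co, giving 28% + 55% = 83%.
Chain via Talon Textiles S.p.A. (R1): 94% × 45% = 42.3% of Ridgefield Shipping BV.
Chain via Ashford Energy Co. (R1): 83% × 24% = 19.92% of Ridgefield Shipping BV.
Chain via Stonebridge Manufacturing Inc. (R1): 75% × 19% = 14.25% of Ridgefield Shipping BV.
Aggregating (R2): 42.3% + 19.92% + 14.25% = 76.47%.

76.47%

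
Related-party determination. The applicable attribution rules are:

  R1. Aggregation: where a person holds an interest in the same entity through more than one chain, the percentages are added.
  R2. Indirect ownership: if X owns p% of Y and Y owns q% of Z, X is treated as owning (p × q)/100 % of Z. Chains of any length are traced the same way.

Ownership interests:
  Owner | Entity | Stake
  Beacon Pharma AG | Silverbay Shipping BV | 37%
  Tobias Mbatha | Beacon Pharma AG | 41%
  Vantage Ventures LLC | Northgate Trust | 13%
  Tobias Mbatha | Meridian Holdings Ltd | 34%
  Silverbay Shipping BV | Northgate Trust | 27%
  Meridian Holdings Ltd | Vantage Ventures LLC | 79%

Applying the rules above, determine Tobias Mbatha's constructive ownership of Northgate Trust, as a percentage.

Chain via Meridian Holdings Ltd → Vantage Ventures LLC (R2): 34% × 79% × 13% = 3.4918% of Northgate Trust.
Chain via Beacon Pharma AG → Silverbay Shipping BV (R2): 41% × 37% × 27% = 4.0959% of Northgate Trust.
Aggregating (R1): 3.4918% + 4.0959% = 7.5877%.

7.5877%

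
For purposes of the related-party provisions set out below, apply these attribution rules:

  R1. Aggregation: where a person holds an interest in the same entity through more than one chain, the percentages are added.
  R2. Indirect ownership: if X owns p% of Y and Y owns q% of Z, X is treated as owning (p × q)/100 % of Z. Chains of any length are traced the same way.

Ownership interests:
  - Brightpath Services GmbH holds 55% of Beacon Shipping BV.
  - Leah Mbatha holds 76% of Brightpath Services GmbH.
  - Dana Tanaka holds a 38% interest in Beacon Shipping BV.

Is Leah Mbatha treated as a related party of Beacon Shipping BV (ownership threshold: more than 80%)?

Chain via Brightpath Services GmbH (R2): 76% × 55% = 41.8% of Beacon Shipping BV.
41.8% does not exceed the 80% threshold, so Leah is not a related party to Beacon Shipping BV.

No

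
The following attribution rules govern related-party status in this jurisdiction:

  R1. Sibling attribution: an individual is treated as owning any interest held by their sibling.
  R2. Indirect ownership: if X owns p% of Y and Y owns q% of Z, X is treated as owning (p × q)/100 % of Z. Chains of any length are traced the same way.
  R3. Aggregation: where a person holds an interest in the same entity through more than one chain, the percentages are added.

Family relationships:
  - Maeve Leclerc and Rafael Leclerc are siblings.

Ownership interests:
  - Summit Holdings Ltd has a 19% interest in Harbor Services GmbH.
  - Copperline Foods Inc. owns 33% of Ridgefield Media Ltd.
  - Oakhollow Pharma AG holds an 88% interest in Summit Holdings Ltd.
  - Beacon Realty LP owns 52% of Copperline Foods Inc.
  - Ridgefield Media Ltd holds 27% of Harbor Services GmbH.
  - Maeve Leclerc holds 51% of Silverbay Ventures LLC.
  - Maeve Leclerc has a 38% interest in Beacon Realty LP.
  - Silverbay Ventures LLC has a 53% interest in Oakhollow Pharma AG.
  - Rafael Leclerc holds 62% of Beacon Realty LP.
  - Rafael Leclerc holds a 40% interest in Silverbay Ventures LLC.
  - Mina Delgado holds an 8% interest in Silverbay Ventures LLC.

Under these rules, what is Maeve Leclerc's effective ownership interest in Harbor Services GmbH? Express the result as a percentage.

12.697256%

By sibling attribution (R1), Maeve Leclerc is treated as also owning Rafael Leclerc's interest in Beacon Realty LP, giving 38% + 62% = 100%.
By sibling attribution (R1), Maeve Leclerc is treated as also owning Rafael Leclerc's interest in Silverbay Ventures LLC, giving 51% + 40% = 91%.
Chain via Beacon Realty LP → Copperline Foods Inc. → Ridgefield Media Ltd (R2): 100% × 52% × 33% × 27% = 4.6332% of Harbor Services GmbH.
Chain via Silverbay Ventures LLC → Oakhollow Pharma AG → Summit Holdings Ltd (R2): 91% × 53% × 88% × 19% = 8.064056% of Harbor Services GmbH.
Aggregating (R3): 4.6332% + 8.064056% = 12.697256%.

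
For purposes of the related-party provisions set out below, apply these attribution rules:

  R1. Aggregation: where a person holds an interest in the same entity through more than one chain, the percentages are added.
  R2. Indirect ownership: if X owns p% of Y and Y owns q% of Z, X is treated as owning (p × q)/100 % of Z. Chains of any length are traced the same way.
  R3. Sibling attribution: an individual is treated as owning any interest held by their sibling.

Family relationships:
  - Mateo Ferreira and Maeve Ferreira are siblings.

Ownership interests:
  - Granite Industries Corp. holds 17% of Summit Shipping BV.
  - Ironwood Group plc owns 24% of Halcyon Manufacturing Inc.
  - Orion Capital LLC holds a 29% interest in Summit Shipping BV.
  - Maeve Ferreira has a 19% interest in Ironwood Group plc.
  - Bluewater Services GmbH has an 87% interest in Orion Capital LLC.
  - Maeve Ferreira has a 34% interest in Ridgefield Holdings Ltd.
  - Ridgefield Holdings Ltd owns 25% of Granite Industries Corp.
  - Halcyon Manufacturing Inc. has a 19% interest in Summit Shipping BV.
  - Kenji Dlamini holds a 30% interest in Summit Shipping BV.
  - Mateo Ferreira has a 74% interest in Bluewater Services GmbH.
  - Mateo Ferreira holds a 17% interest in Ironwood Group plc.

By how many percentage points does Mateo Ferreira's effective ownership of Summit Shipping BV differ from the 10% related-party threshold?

11.7568

By sibling attribution (R3), Mateo Ferreira is treated as also owning Maeve Ferreira's interest in Ironwood Group plc, giving 17% + 19% = 36%.
By sibling attribution (R3), Mateo Ferreira is treated as owning Maeve Ferreira's 34% interest in Ridgefield Holdings Ltd.
Chain via Bluewater Services GmbH → Orion Capital LLC (R2): 74% × 87% × 29% = 18.6702% of Summit Shipping BV.
Chain via Ironwood Group plc → Halcyon Manufacturing Inc. (R2): 36% × 24% × 19% = 1.6416% of Summit Shipping BV.
Chain via Ridgefield Holdings Ltd → Granite Industries Corp. (R2): 34% × 25% × 17% = 1.445% of Summit Shipping BV.
Aggregating (R1): 18.6702% + 1.6416% + 1.445% = 21.7568%.
21.7568% exceeds the 10% threshold by 11.7568 percentage points.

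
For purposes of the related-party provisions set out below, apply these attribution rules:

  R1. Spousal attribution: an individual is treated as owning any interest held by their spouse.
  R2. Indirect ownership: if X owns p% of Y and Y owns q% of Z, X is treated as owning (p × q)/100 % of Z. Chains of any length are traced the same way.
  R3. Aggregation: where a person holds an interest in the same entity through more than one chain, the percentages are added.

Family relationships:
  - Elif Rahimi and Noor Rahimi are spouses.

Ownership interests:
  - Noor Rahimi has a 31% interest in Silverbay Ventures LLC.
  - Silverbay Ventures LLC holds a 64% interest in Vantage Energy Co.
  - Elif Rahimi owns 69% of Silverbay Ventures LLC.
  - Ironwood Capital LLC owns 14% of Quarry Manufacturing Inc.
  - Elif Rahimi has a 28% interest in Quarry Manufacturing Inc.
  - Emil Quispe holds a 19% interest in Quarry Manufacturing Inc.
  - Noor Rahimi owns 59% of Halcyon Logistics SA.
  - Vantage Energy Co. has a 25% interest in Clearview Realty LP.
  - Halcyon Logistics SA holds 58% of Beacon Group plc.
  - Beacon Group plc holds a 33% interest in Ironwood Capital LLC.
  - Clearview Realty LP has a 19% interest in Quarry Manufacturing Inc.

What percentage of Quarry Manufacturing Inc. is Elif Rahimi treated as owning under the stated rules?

By spousal attribution (R1), Elif Rahimi is treated as also owning Noor Rahimi's interest in Silverbay Ventures LLC, giving 69% + 31% = 100%.
By spousal attribution (R1), Elif Rahimi is treated as owning Noor Rahimi's 59% interest in Halcyon Logistics SA.
Chain via Silverbay Ventures LLC → Vantage Energy Co. → Clearview Realty LP (R2): 100% × 64% × 25% × 19% = 3.04% of Quarry Manufacturing Inc.
Direct interest in Quarry Manufacturing Inc: 28%.
Chain via Halcyon Logistics SA → Beacon Group plc → Ironwood Capital LLC (R2): 59% × 58% × 33% × 14% = 1.580964% of Quarry Manufacturing Inc.
Aggregating (R3): 3.04% + 28% + 1.580964% = 32.620964%.

32.620964%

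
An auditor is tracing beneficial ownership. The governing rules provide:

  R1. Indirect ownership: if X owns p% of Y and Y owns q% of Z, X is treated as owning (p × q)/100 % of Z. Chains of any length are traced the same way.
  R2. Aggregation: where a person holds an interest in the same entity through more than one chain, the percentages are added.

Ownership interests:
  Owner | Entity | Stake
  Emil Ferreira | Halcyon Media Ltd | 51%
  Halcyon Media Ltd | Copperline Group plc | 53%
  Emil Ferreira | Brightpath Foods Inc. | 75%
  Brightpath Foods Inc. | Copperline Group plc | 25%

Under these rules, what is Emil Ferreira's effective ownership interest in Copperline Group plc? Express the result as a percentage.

45.78%

Chain via Brightpath Foods Inc. (R1): 75% × 25% = 18.75% of Copperline Group plc.
Chain via Halcyon Media Ltd (R1): 51% × 53% = 27.03% of Copperline Group plc.
Aggregating (R2): 18.75% + 27.03% = 45.78%.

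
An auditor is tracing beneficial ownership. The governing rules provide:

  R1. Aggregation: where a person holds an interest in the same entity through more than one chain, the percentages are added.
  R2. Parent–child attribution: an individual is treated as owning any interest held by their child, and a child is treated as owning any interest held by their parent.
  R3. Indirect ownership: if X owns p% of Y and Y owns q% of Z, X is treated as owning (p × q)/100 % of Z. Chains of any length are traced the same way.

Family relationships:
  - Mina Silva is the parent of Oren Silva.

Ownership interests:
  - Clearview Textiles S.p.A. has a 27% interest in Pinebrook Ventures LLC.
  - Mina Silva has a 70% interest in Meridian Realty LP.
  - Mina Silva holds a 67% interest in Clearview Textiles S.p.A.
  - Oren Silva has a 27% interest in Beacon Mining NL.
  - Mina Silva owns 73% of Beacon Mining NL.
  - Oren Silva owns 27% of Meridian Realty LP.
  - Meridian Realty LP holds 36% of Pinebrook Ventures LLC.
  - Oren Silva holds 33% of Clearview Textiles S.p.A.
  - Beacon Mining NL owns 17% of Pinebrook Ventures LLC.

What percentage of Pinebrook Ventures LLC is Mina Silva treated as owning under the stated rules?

78.92%

By parent–child attribution (R2), Mina Silva is treated as also owning Oren Silva's interest in Beacon Mining NL, giving 73% + 27% = 100%.
By parent–child attribution (R2), Mina Silva is treated as also owning Oren Silva's interest in Clearview Textiles S.p.A, giving 67% + 33% = 100%.
By parent–child attribution (R2), Mina Silva is treated as also owning Oren Silva's interest in Meridian Realty LP, giving 70% + 27% = 97%.
Chain via Beacon Mining NL (R3): 100% × 17% = 17% of Pinebrook Ventures LLC.
Chain via Clearview Textiles S.p.A. (R3): 100% × 27% = 27% of Pinebrook Ventures LLC.
Chain via Meridian Realty LP (R3): 97% × 36% = 34.92% of Pinebrook Ventures LLC.
Aggregating (R1): 17% + 27% + 34.92% = 78.92%.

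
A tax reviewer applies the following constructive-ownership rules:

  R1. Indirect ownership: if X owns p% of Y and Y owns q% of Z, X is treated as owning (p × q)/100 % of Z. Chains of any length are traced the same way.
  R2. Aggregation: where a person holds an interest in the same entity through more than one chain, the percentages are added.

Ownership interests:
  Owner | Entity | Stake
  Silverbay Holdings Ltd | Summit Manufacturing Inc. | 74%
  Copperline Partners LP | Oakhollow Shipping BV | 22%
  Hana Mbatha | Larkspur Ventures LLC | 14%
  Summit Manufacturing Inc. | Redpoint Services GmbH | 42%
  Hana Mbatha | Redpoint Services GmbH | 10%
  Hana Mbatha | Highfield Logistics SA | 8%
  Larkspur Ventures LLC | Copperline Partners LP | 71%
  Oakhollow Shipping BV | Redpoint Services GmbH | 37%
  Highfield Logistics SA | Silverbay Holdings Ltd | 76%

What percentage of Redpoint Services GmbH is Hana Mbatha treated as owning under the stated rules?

12.69878%

Chain via Highfield Logistics SA → Silverbay Holdings Ltd → Summit Manufacturing Inc. (R1): 8% × 76% × 74% × 42% = 1.889664% of Redpoint Services GmbH.
Chain via Larkspur Ventures LLC → Copperline Partners LP → Oakhollow Shipping BV (R1): 14% × 71% × 22% × 37% = 0.809116% of Redpoint Services GmbH.
Direct interest in Redpoint Services GmbH: 10%.
Aggregating (R2): 1.889664% + 0.809116% + 10% = 12.69878%.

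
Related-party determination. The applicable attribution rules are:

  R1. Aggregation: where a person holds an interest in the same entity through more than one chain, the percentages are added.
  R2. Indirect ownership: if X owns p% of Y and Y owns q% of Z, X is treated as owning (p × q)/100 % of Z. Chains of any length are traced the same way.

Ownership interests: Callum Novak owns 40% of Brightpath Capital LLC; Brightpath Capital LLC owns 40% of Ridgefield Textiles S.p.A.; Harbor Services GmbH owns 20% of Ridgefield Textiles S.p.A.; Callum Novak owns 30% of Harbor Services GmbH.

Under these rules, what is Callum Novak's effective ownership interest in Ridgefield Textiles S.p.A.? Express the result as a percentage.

22%

Chain via Brightpath Capital LLC (R2): 40% × 40% = 16% of Ridgefield Textiles S.p.A.
Chain via Harbor Services GmbH (R2): 30% × 20% = 6% of Ridgefield Textiles S.p.A.
Aggregating (R1): 16% + 6% = 22%.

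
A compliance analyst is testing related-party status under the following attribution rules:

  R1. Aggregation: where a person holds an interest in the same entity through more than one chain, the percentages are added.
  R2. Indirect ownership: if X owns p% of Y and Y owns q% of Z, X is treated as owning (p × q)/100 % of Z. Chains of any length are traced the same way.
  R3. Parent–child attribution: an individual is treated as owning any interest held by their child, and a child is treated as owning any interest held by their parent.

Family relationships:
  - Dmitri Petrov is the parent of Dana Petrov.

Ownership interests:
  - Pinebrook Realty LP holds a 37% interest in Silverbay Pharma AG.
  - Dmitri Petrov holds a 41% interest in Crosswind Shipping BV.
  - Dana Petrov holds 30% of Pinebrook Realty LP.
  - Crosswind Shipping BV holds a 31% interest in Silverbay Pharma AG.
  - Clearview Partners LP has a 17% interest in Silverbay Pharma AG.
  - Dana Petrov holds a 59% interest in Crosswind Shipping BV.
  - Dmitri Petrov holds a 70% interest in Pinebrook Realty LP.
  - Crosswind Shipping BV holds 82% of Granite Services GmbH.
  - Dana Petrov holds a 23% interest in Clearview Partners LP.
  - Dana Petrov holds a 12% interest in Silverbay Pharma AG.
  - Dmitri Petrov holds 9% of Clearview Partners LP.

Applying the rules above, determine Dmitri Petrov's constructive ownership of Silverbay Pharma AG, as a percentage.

By parent–child attribution (R3), Dmitri Petrov is treated as also owning Dana Petrov's interest in Clearview Partners LP, giving 9% + 23% = 32%.
By parent–child attribution (R3), Dmitri Petrov is treated as also owning Dana Petrov's interest in Crosswind Shipping BV, giving 41% + 59% = 100%.
By parent–child attribution (R3), Dmitri Petrov is treated as also owning Dana Petrov's interest in Pinebrook Realty LP, giving 70% + 30% = 100%.
By parent–child attribution (R3), Dmitri Petrov is treated as owning Dana Petrov's 12% interest in Silverbay Pharma AG.
Chain via Clearview Partners LP (R2): 32% × 17% = 5.44% of Silverbay Pharma AG.
Chain via Crosswind Shipping BV (R2): 100% × 31% = 31% of Silverbay Pharma AG.
Chain via Pinebrook Realty LP (R2): 100% × 37% = 37% of Silverbay Pharma AG.
Direct interest in Silverbay Pharma AG: 12%.
Aggregating (R1): 5.44% + 31% + 37% + 12% = 85.44%.

85.44%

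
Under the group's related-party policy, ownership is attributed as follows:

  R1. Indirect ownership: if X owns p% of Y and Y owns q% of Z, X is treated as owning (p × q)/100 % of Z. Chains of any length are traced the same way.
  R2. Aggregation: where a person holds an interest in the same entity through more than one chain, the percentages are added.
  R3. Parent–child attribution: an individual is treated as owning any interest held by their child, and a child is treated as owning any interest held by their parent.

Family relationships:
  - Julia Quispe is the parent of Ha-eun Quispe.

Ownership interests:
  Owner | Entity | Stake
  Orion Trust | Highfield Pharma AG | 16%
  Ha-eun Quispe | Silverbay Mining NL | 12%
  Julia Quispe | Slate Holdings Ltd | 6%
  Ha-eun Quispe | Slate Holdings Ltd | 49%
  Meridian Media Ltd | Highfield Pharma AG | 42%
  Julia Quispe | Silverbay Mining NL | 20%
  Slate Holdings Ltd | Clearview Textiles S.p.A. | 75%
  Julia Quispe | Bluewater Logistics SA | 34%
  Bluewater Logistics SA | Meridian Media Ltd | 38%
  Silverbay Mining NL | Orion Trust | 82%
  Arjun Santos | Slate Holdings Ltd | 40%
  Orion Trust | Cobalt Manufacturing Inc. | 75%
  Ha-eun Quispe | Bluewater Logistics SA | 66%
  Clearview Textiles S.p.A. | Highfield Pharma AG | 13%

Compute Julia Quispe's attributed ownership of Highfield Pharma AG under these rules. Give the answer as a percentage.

25.5209%

By parent–child attribution (R3), Julia Quispe is treated as also owning Ha-eun Quispe's interest in Silverbay Mining NL, giving 20% + 12% = 32%.
By parent–child attribution (R3), Julia Quispe is treated as also owning Ha-eun Quispe's interest in Slate Holdings Ltd, giving 6% + 49% = 55%.
By parent–child attribution (R3), Julia Quispe is treated as also owning Ha-eun Quispe's interest in Bluewater Logistics SA, giving 34% + 66% = 100%.
Chain via Silverbay Mining NL → Orion Trust (R1): 32% × 82% × 16% = 4.1984% of Highfield Pharma AG.
Chain via Slate Holdings Ltd → Clearview Textiles S.p.A. (R1): 55% × 75% × 13% = 5.3625% of Highfield Pharma AG.
Chain via Bluewater Logistics SA → Meridian Media Ltd (R1): 100% × 38% × 42% = 15.96% of Highfield Pharma AG.
Aggregating (R2): 4.1984% + 5.3625% + 15.96% = 25.5209%.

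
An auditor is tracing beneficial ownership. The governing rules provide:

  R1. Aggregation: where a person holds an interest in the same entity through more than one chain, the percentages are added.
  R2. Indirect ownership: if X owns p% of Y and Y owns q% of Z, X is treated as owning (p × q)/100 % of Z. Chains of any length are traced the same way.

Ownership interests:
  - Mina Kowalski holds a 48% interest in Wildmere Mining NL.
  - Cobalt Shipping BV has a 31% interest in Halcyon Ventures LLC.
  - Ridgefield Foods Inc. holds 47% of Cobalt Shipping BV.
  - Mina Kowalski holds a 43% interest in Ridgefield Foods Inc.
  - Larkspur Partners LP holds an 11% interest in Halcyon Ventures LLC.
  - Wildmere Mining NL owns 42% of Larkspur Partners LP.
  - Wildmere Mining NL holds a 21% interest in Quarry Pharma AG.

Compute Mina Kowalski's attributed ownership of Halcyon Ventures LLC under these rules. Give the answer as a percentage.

Chain via Wildmere Mining NL → Larkspur Partners LP (R2): 48% × 42% × 11% = 2.2176% of Halcyon Ventures LLC.
Chain via Ridgefield Foods Inc. → Cobalt Shipping BV (R2): 43% × 47% × 31% = 6.2651% of Halcyon Ventures LLC.
Aggregating (R1): 2.2176% + 6.2651% = 8.4827%.

8.4827%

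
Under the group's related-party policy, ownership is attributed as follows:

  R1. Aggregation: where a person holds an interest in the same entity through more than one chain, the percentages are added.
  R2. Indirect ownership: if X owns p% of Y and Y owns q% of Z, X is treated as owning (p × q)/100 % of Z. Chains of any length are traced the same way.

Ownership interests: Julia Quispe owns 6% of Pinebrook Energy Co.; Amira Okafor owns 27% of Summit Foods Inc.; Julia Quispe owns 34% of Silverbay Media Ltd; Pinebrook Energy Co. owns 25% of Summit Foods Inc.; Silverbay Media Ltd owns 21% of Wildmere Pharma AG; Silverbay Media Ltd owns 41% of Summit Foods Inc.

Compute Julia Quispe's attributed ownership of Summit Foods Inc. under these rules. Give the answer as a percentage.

Chain via Silverbay Media Ltd (R2): 34% × 41% = 13.94% of Summit Foods Inc.
Chain via Pinebrook Energy Co. (R2): 6% × 25% = 1.5% of Summit Foods Inc.
Aggregating (R1): 13.94% + 1.5% = 15.44%.

15.44%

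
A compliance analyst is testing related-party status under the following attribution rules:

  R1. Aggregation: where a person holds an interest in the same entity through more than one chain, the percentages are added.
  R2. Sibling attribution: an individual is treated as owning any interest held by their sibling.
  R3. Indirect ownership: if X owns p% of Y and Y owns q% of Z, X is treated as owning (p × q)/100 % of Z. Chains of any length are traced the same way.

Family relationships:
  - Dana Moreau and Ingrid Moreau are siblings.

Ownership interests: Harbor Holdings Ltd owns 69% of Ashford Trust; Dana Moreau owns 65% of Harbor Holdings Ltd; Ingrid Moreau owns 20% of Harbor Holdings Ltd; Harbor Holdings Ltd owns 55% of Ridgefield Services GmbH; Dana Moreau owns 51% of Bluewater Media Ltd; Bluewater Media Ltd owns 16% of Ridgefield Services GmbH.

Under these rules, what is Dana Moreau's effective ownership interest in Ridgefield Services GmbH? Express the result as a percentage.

54.91%

By sibling attribution (R2), Dana Moreau is treated as also owning Ingrid Moreau's interest in Harbor Holdings Ltd, giving 65% + 20% = 85%.
Chain via Harbor Holdings Ltd (R3): 85% × 55% = 46.75% of Ridgefield Services GmbH.
Chain via Bluewater Media Ltd (R3): 51% × 16% = 8.16% of Ridgefield Services GmbH.
Aggregating (R1): 46.75% + 8.16% = 54.91%.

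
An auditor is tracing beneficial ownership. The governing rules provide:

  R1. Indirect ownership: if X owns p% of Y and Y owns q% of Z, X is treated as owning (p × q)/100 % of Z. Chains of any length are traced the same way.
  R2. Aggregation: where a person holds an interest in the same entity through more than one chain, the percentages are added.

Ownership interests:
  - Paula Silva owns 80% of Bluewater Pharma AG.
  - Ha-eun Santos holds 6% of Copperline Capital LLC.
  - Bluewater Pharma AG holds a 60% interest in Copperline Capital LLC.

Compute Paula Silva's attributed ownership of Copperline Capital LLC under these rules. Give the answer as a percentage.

Chain via Bluewater Pharma AG (R1): 80% × 60% = 48% of Copperline Capital LLC.

48%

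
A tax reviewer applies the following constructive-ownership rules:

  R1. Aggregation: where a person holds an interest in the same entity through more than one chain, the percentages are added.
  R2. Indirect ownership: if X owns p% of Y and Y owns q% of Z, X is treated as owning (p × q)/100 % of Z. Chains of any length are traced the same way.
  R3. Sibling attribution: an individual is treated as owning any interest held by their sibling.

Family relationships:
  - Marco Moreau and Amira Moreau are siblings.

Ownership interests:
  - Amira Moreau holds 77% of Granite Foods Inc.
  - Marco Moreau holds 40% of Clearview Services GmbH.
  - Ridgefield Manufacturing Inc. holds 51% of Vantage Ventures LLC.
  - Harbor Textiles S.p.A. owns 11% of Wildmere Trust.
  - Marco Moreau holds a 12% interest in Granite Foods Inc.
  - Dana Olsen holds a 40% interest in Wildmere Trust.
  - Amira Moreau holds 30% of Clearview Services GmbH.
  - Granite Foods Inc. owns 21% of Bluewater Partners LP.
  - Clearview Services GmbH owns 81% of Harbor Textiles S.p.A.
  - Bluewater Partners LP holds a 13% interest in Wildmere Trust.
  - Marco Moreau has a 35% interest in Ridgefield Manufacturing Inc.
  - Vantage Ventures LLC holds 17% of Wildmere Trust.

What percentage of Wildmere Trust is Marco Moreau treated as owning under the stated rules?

11.7012%

By sibling attribution (R3), Marco Moreau is treated as also owning Amira Moreau's interest in Clearview Services GmbH, giving 40% + 30% = 70%.
By sibling attribution (R3), Marco Moreau is treated as also owning Amira Moreau's interest in Granite Foods Inc, giving 12% + 77% = 89%.
Chain via Clearview Services GmbH → Harbor Textiles S.p.A. (R2): 70% × 81% × 11% = 6.237% of Wildmere Trust.
Chain via Granite Foods Inc. → Bluewater Partners LP (R2): 89% × 21% × 13% = 2.4297% of Wildmere Trust.
Chain via Ridgefield Manufacturing Inc. → Vantage Ventures LLC (R2): 35% × 51% × 17% = 3.0345% of Wildmere Trust.
Aggregating (R1): 6.237% + 2.4297% + 3.0345% = 11.7012%.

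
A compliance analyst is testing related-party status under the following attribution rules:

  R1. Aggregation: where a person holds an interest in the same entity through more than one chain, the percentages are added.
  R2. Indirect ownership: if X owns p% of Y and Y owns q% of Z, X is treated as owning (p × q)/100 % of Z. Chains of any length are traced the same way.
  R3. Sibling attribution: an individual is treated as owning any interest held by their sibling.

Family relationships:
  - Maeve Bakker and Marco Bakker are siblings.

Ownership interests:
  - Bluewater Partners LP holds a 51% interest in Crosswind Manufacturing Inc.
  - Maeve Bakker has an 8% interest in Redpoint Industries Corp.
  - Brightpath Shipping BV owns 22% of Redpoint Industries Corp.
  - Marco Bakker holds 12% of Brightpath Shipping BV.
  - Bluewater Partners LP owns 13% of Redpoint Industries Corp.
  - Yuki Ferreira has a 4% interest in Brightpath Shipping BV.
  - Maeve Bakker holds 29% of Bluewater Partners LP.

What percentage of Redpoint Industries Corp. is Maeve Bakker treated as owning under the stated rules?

By sibling attribution (R3), Maeve Bakker is treated as owning Marco Bakker's 12% interest in Brightpath Shipping BV.
Chain via Bluewater Partners LP (R2): 29% × 13% = 3.77% of Redpoint Industries Corp.
Direct interest in Redpoint Industries Corp: 8%.
Chain via Brightpath Shipping BV (R2): 12% × 22% = 2.64% of Redpoint Industries Corp.
Aggregating (R1): 3.77% + 8% + 2.64% = 14.41%.

14.41%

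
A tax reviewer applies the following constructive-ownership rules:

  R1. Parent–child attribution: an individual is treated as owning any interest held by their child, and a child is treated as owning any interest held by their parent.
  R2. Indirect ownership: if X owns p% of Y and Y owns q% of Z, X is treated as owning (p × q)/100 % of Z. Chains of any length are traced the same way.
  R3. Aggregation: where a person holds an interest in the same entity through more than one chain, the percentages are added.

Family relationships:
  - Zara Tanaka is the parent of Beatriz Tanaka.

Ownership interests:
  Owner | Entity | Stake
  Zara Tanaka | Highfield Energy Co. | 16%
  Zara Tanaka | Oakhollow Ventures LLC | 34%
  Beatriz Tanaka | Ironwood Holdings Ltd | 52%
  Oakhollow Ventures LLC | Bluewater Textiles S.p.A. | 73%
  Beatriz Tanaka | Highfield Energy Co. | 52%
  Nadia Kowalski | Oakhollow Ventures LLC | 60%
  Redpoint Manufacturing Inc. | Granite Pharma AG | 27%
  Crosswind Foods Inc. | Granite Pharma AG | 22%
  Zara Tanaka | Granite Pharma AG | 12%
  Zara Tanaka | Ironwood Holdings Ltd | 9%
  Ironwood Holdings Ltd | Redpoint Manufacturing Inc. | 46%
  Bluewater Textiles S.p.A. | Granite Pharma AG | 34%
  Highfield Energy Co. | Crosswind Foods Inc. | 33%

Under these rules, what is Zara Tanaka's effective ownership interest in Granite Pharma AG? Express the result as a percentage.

By parent–child attribution (R1), Zara Tanaka is treated as also owning Beatriz Tanaka's interest in Ironwood Holdings Ltd, giving 9% + 52% = 61%.
By parent–child attribution (R1), Zara Tanaka is treated as also owning Beatriz Tanaka's interest in Highfield Energy Co, giving 16% + 52% = 68%.
Chain via Ironwood Holdings Ltd → Redpoint Manufacturing Inc. (R2): 61% × 46% × 27% = 7.5762% of Granite Pharma AG.
Chain via Highfield Energy Co. → Crosswind Foods Inc. (R2): 68% × 33% × 22% = 4.9368% of Granite Pharma AG.
Chain via Oakhollow Ventures LLC → Bluewater Textiles S.p.A. (R2): 34% × 73% × 34% = 8.4388% of Granite Pharma AG.
Direct interest in Granite Pharma AG: 12%.
Aggregating (R3): 7.5762% + 4.9368% + 8.4388% + 12% = 32.9518%.

32.9518%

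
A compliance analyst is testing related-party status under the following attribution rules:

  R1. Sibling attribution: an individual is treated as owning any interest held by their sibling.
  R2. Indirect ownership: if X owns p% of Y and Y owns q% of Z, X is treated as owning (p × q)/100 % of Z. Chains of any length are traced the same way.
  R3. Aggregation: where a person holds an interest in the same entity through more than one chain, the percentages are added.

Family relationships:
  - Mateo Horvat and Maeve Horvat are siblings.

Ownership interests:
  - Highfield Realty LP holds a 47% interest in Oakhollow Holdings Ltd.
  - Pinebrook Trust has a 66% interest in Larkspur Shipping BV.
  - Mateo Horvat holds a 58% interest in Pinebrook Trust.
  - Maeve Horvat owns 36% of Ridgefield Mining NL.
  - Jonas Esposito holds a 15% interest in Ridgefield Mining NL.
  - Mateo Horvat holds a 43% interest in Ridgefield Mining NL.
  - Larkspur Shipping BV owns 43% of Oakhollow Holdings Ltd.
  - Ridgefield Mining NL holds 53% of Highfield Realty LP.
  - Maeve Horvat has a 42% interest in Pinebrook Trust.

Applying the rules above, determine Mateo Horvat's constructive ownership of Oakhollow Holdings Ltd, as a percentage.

By sibling attribution (R1), Mateo Horvat is treated as also owning Maeve Horvat's interest in Pinebrook Trust, giving 58% + 42% = 100%.
By sibling attribution (R1), Mateo Horvat is treated as also owning Maeve Horvat's interest in Ridgefield Mining NL, giving 43% + 36% = 79%.
Chain via Pinebrook Trust → Larkspur Shipping BV (R2): 100% × 66% × 43% = 28.38% of Oakhollow Holdings Ltd.
Chain via Ridgefield Mining NL → Highfield Realty LP (R2): 79% × 53% × 47% = 19.6789% of Oakhollow Holdings Ltd.
Aggregating (R3): 28.38% + 19.6789% = 48.0589%.

48.0589%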